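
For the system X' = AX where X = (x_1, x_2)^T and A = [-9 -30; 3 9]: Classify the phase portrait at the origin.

center

A = [[-9,-30],[3,9]]; det(A-λI) = λ^2 + 9.
λ = 0 ± 3i: zero real part.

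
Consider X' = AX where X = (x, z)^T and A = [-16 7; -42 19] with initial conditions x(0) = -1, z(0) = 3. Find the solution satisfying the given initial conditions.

Coefficient matrix A = [[-16, 7], [-42, 19]].
Characteristic polynomial det(A - λI) = λ^2 - 3λ - 10 = 0.
Eigenvalues λ = -2, 5.
For λ=-2: (A-λI) row 1 is [-14, 7], so an eigenvector is (-1, -2).
For λ=5: (A-λI) row 1 is [-21, 7], so an eigenvector is (1, 3).
General solution: K_1e^(-2t)(-1,-2) + K_2e^(5t)(1,3).
Applying x(0)=-1, z(0)=3 gives K_1=6, K_2=5.

x(t) = 5e^(5t) - 6e^(-2t), z(t) = 15e^(5t) - 12e^(-2t)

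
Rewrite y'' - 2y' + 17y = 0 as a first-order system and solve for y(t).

Let x_1 = y, x_2 = y'. Then x_1' = x_2 and x_2' = -17x_1 + 2x_2.
A = [[0,1],[-17,2]]; det(A-λI) = λ^2 - 2λ + 17.
Eigenvalues λ = 1 ± 4i.

y(t) = C_1e^(t)cos(4t) + C_2e^(t)sin(4t)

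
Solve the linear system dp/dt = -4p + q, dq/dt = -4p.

Coefficient matrix A = [[-4, 1], [-4, 0]].
Characteristic polynomial det(A - λI) = λ^2 + 4λ + 4 = 0.
Single eigenvalue λ = -2 with algebraic multiplicity 2.
Eigenvector v = (1,2); generalized eigenvector w with (A-λI)w=v is (0,1).
General solution: e^(-2t)[C_1·v + C_2·(t·v + w)].

p(t) = C_1e^(-2t) + C_2te^(-2t), q(t) = 2C_1e^(-2t) + 2C_2te^(-2t) + C_2e^(-2t)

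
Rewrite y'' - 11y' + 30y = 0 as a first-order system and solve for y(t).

Let x_1 = y, x_2 = y'. Then x_1' = x_2 and x_2' = -30x_1 + 11x_2.
A = [[0,1],[-30,11]]; det(A-λI) = λ^2 - 11λ + 30.
Eigenvalues λ = 6, 5 with eigenvectors (1,6), (1,5).

y(t) = C_1e^(6t) + C_2e^(5t)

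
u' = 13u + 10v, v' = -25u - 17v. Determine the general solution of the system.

u(t) = -K_1e^(-2t)sin(5t) + K_1e^(-2t)cos(5t) + K_2e^(-2t)sin(5t) + K_2e^(-2t)cos(5t), v(t) = K_1e^(-2t)sin(5t) - 2K_1e^(-2t)cos(5t) - 2K_2e^(-2t)sin(5t) - K_2e^(-2t)cos(5t)

Coefficient matrix A = [[13, 10], [-25, -17]].
Characteristic polynomial det(A - λI) = λ^2 + 4λ + 29 = 0.
Eigenvalues λ = -2 ± 5i (complex conjugate pair).
For λ=-2+5i: an eigenvector is (1,-2) - i(-1,1) = (1 + i, -2 - i).
A real fundamental pair from Re and Im of e^((-2+5i)t)v: X_1 = e^(-2t)(cos(5t)·(1,-2) + sin(5t)·(-1,1)), X_2 = e^(-2t)(sin(5t)·(1,-2) - cos(5t)·(-1,1)).
General solution: K_1X_1 + K_2X_2.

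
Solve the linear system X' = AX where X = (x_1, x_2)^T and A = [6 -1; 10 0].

x_1(t) = C_1e^(3t)sin(t) - C_2e^(3t)cos(t), x_2(t) = 3C_1e^(3t)sin(t) - C_1e^(3t)cos(t) - C_2e^(3t)sin(t) - 3C_2e^(3t)cos(t)

Coefficient matrix A = [[6, -1], [10, 0]].
Characteristic polynomial det(A - λI) = λ^2 - 6λ + 10 = 0.
Eigenvalues λ = 3 ± i (complex conjugate pair).
For λ=3+i: an eigenvector is (0,-1) - i(1,3) = (0 - i, -1 - 3i).
A real fundamental pair from Re and Im of e^((3+i)t)v: X_1 = e^(3t)(cos(t)·(0,-1) + sin(t)·(1,3)), X_2 = e^(3t)(sin(t)·(0,-1) - cos(t)·(1,3)).
General solution: C_1X_1 + C_2X_2.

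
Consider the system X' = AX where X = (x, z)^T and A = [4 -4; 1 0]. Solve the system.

x(t) = 2c_1e^(2t) + 2c_2te^(2t) - c_2e^(2t), z(t) = c_1e^(2t) + c_2te^(2t) - c_2e^(2t)

Coefficient matrix A = [[4, -4], [1, 0]].
Characteristic polynomial det(A - λI) = λ^2 - 4λ + 4 = 0.
Single eigenvalue λ = 2 with algebraic multiplicity 2.
Eigenvector v = (2,1); generalized eigenvector w with (A-λI)w=v is (-1,-1).
General solution: e^(2t)[c_1·v + c_2·(t·v + w)].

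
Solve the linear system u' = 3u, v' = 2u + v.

Coefficient matrix A = [[3, 0], [2, 1]].
Characteristic polynomial det(A - λI) = λ^2 - 4λ + 3 = 0.
Eigenvalues λ = 3, 1.
For λ=3: (A-λI) row 2 is [2, -2], so an eigenvector is (1, 1).
For λ=1: (A-λI) row 1 is [2, 0], so an eigenvector is (0, -1).
General solution: c_1e^(3t)(1,1) + c_2e^(t)(0,-1).

u(t) = c_1e^(3t), v(t) = c_1e^(3t) - c_2e^(t)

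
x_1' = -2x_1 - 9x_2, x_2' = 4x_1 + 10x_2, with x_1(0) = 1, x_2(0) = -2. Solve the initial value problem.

Coefficient matrix A = [[-2, -9], [4, 10]].
Characteristic polynomial det(A - λI) = λ^2 - 8λ + 16 = 0.
Single eigenvalue λ = 4 with algebraic multiplicity 2.
Eigenvector v = (-3,2); generalized eigenvector w with (A-λI)w=v is (-1,1).
General solution: e^(4t)[C_1·v + C_2·(t·v + w)].
Applying x_1(0)=1, x_2(0)=-2 gives C_1=1, C_2=-4.

x_1(t) = 12te^(4t) + e^(4t), x_2(t) = -8te^(4t) - 2e^(4t)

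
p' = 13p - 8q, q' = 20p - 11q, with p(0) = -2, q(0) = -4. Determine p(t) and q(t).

Coefficient matrix A = [[13, -8], [20, -11]].
Characteristic polynomial det(A - λI) = λ^2 - 2λ + 17 = 0.
Eigenvalues λ = 1 ± 4i (complex conjugate pair).
For λ=1+4i: an eigenvector is (1,2) - i(-1,-1) = (1 + i, 2 + i).
A real fundamental pair from Re and Im of e^((1+4i)t)v: X_1 = e^(t)(cos(4t)·(1,2) + sin(4t)·(-1,-1)), X_2 = e^(t)(sin(4t)·(1,2) - cos(4t)·(-1,-1)).
General solution: c_1X_1 + c_2X_2.
Applying p(0)=-2, q(0)=-4 gives c_1=-2, c_2=0.

p(t) = 2e^(t)sin(4t) - 2e^(t)cos(4t), q(t) = 2e^(t)sin(4t) - 4e^(t)cos(4t)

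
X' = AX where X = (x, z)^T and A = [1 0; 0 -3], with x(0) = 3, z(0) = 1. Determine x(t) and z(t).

x(t) = 3e^(t), z(t) = e^(-3t)

Coefficient matrix A = [[1, 0], [0, -3]].
Characteristic polynomial det(A - λI) = λ^2 + 2λ - 3 = 0.
Eigenvalues λ = -3, 1.
For λ=-3: (A-λI) row 1 is [4, 0], so an eigenvector is (0, 1).
For λ=1: (A-λI) row 2 is [0, -4], so an eigenvector is (-1, 0).
General solution: C_1e^(-3t)(0,1) + C_2e^(t)(-1,0).
Applying x(0)=3, z(0)=1 gives C_1=1, C_2=-3.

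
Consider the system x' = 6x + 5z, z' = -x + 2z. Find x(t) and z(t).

Coefficient matrix A = [[6, 5], [-1, 2]].
Characteristic polynomial det(A - λI) = λ^2 - 8λ + 17 = 0.
Eigenvalues λ = 4 ± i (complex conjugate pair).
For λ=4+i: an eigenvector is (2,-1) - i(-1,0) = (2 + i, -1).
A real fundamental pair from Re and Im of e^((4+i)t)v: X_1 = e^(4t)(cos(t)·(2,-1) + sin(t)·(-1,0)), X_2 = e^(4t)(sin(t)·(2,-1) - cos(t)·(-1,0)).
General solution: C_1X_1 + C_2X_2.

x(t) = -C_1e^(4t)sin(t) + 2C_1e^(4t)cos(t) + 2C_2e^(4t)sin(t) + C_2e^(4t)cos(t), z(t) = -C_1e^(4t)cos(t) - C_2e^(4t)sin(t)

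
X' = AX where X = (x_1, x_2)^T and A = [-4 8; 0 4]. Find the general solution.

Coefficient matrix A = [[-4, 8], [0, 4]].
Characteristic polynomial det(A - λI) = λ^2 - 16 = 0.
Eigenvalues λ = -4, 4.
For λ=-4: (A-λI) row 1 is [0, 8], so an eigenvector is (1, 0).
For λ=4: (A-λI) row 1 is [-8, 8], so an eigenvector is (-1, -1).
General solution: K_1e^(-4t)(1,0) + K_2e^(4t)(-1,-1).

x_1(t) = K_1e^(-4t) - K_2e^(4t), x_2(t) = -K_2e^(4t)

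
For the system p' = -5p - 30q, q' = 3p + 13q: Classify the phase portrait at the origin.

unstable spiral

A = [[-5,-30],[3,13]]; det(A-λI) = λ^2 - 8λ + 25.
λ = 4 ± 3i: positive real part.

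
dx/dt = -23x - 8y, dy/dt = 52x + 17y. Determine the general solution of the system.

x(t) = C_1e^(-3t)sin(4t) - C_1e^(-3t)cos(4t) - C_2e^(-3t)sin(4t) - C_2e^(-3t)cos(4t), y(t) = -3C_1e^(-3t)sin(4t) + 2C_1e^(-3t)cos(4t) + 2C_2e^(-3t)sin(4t) + 3C_2e^(-3t)cos(4t)

Coefficient matrix A = [[-23, -8], [52, 17]].
Characteristic polynomial det(A - λI) = λ^2 + 6λ + 25 = 0.
Eigenvalues λ = -3 ± 4i (complex conjugate pair).
For λ=-3+4i: an eigenvector is (-1,2) - i(1,-3) = (-1 - i, 2 + 3i).
A real fundamental pair from Re and Im of e^((-3+4i)t)v: X_1 = e^(-3t)(cos(4t)·(-1,2) + sin(4t)·(1,-3)), X_2 = e^(-3t)(sin(4t)·(-1,2) - cos(4t)·(1,-3)).
General solution: C_1X_1 + C_2X_2.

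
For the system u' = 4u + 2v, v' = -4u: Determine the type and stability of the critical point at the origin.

unstable spiral

A = [[4,2],[-4,0]]; det(A-λI) = λ^2 - 4λ + 8.
λ = 2 ± 2i: positive real part.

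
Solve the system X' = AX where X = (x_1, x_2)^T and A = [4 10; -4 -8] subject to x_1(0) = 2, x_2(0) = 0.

x_1(t) = 6e^(-2t)sin(2t) + 2e^(-2t)cos(2t), x_2(t) = -4e^(-2t)sin(2t)

Coefficient matrix A = [[4, 10], [-4, -8]].
Characteristic polynomial det(A - λI) = λ^2 + 4λ + 8 = 0.
Eigenvalues λ = -2 ± 2i (complex conjugate pair).
For λ=-2+2i: an eigenvector is (-2,1) - i(-1,1) = (-2 + i, 1 - i).
A real fundamental pair from Re and Im of e^((-2+2i)t)v: X_1 = e^(-2t)(cos(2t)·(-2,1) + sin(2t)·(-1,1)), X_2 = e^(-2t)(sin(2t)·(-2,1) - cos(2t)·(-1,1)).
General solution: C_1X_1 + C_2X_2.
Applying x_1(0)=2, x_2(0)=0 gives C_1=-2, C_2=-2.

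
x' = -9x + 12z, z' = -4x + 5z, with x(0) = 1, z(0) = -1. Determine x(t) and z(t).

Coefficient matrix A = [[-9, 12], [-4, 5]].
Characteristic polynomial det(A - λI) = λ^2 + 4λ + 3 = 0.
Eigenvalues λ = -1, -3.
For λ=-1: (A-λI) row 1 is [-8, 12], so an eigenvector is (3, 2).
For λ=-3: (A-λI) row 1 is [-6, 12], so an eigenvector is (-2, -1).
General solution: K_1e^(-t)(3,2) + K_2e^(-3t)(-2,-1).
Applying x(0)=1, z(0)=-1 gives K_1=-3, K_2=-5.

x(t) = -9e^(-t) + 10e^(-3t), z(t) = -6e^(-t) + 5e^(-3t)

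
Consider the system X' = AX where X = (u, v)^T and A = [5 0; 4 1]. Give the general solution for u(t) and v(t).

Coefficient matrix A = [[5, 0], [4, 1]].
Characteristic polynomial det(A - λI) = λ^2 - 6λ + 5 = 0.
Eigenvalues λ = 5, 1.
For λ=5: (A-λI) row 2 is [4, -4], so an eigenvector is (-1, -1).
For λ=1: (A-λI) row 1 is [4, 0], so an eigenvector is (0, 1).
General solution: C_1e^(5t)(-1,-1) + C_2e^(t)(0,1).

u(t) = -C_1e^(5t), v(t) = -C_1e^(5t) + C_2e^(t)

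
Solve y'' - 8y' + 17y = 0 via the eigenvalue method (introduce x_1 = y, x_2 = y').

y(t) = K_1e^(4t)cos(t) + K_2e^(4t)sin(t)

Let x_1 = y, x_2 = y'. Then x_1' = x_2 and x_2' = -17x_1 + 8x_2.
A = [[0,1],[-17,8]]; det(A-λI) = λ^2 - 8λ + 17.
Eigenvalues λ = 4 ± i.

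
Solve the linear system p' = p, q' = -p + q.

Coefficient matrix A = [[1, 0], [-1, 1]].
Characteristic polynomial det(A - λI) = λ^2 - 2λ + 1 = 0.
Single eigenvalue λ = 1 with algebraic multiplicity 2.
Eigenvector v = (0,1); generalized eigenvector w with (A-λI)w=v is (-1,0).
General solution: e^(t)[C_1·v + C_2·(t·v + w)].

p(t) = -C_2e^(t), q(t) = C_1e^(t) + C_2te^(t)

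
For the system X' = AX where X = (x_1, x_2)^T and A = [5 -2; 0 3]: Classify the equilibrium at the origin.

A = [[5,-2],[0,3]]; det(A-λI) = λ^2 - 8λ + 15.
λ = 3, 5: both positive.

unstable node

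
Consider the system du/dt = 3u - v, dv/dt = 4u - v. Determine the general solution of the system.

Coefficient matrix A = [[3, -1], [4, -1]].
Characteristic polynomial det(A - λI) = λ^2 - 2λ + 1 = 0.
Single eigenvalue λ = 1 with algebraic multiplicity 2.
Eigenvector v = (-1,-2); generalized eigenvector w with (A-λI)w=v is (-2,-3).
General solution: e^(t)[C_1·v + C_2·(t·v + w)].

u(t) = -C_1e^(t) - C_2te^(t) - 2C_2e^(t), v(t) = -2C_1e^(t) - 2C_2te^(t) - 3C_2e^(t)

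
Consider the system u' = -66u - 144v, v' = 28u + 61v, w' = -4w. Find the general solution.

Coefficient matrix A = [[-66, -144, 0], [28, 61, 0], [0, 0, -4]].
det(A - λI) = 0 gives eigenvalues λ = -2, -3, -4.
For λ=-2: eigenvector (9,-4,0).
For λ=-3: eigenvector (16,-7,0).
For λ=-4: eigenvector (0,0,1).
General solution: C_1e^(-2t)(9,-4,0) + C_2e^(-3t)(16,-7,0) + C_3e^(-4t)(0,0,1).

u(t) = 9C_1e^(-2t) + 16C_2e^(-3t), v(t) = -4C_1e^(-2t) - 7C_2e^(-3t), w(t) = C_3e^(-4t)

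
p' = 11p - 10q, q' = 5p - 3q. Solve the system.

p(t) = 3C_1e^(4t)sin(t) - C_1e^(4t)cos(t) - C_2e^(4t)sin(t) - 3C_2e^(4t)cos(t), q(t) = 2C_1e^(4t)sin(t) - C_1e^(4t)cos(t) - C_2e^(4t)sin(t) - 2C_2e^(4t)cos(t)

Coefficient matrix A = [[11, -10], [5, -3]].
Characteristic polynomial det(A - λI) = λ^2 - 8λ + 17 = 0.
Eigenvalues λ = 4 ± i (complex conjugate pair).
For λ=4+i: an eigenvector is (-1,-1) - i(3,2) = (-1 - 3i, -1 - 2i).
A real fundamental pair from Re and Im of e^((4+i)t)v: X_1 = e^(4t)(cos(t)·(-1,-1) + sin(t)·(3,2)), X_2 = e^(4t)(sin(t)·(-1,-1) - cos(t)·(3,2)).
General solution: C_1X_1 + C_2X_2.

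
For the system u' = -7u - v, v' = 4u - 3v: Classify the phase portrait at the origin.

stable improper node

A = [[-7,-1],[4,-3]]; det(A-λI) = λ^2 + 10λ + 25.
repeated λ = -5 with a single eigenvector.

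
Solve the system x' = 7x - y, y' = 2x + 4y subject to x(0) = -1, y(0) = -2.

x(t) = -e^(5t), y(t) = -2e^(5t)

Coefficient matrix A = [[7, -1], [2, 4]].
Characteristic polynomial det(A - λI) = λ^2 - 11λ + 30 = 0.
Eigenvalues λ = 6, 5.
For λ=6: (A-λI) row 1 is [1, -1], so an eigenvector is (-1, -1).
For λ=5: (A-λI) row 1 is [2, -1], so an eigenvector is (-1, -2).
General solution: c_1e^(6t)(-1,-1) + c_2e^(5t)(-1,-2).
Applying x(0)=-1, y(0)=-2 gives c_1=0, c_2=1.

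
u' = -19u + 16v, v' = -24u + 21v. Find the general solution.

u(t) = -2K_1e^(5t) + K_2e^(-3t), v(t) = -3K_1e^(5t) + K_2e^(-3t)

Coefficient matrix A = [[-19, 16], [-24, 21]].
Characteristic polynomial det(A - λI) = λ^2 - 2λ - 15 = 0.
Eigenvalues λ = 5, -3.
For λ=5: (A-λI) row 1 is [-24, 16], so an eigenvector is (-2, -3).
For λ=-3: (A-λI) row 1 is [-16, 16], so an eigenvector is (1, 1).
General solution: K_1e^(5t)(-2,-3) + K_2e^(-3t)(1,1).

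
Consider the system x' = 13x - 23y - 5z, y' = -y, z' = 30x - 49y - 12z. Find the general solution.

x(t) = K_1e^(3t) + 2K_2e^(-t) + K_3e^(-2t), y(t) = K_2e^(-t), z(t) = 2K_1e^(3t) + K_2e^(-t) + 3K_3e^(-2t)

Coefficient matrix A = [[13, -23, -5], [0, -1, 0], [30, -49, -12]].
det(A - λI) = 0 gives eigenvalues λ = 3, -1, -2.
For λ=3: eigenvector (1,0,2).
For λ=-1: eigenvector (2,1,1).
For λ=-2: eigenvector (1,0,3).
General solution: K_1e^(3t)(1,0,2) + K_2e^(-t)(2,1,1) + K_3e^(-2t)(1,0,3).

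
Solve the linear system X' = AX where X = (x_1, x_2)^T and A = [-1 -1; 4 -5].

x_1(t) = -C_1e^(-3t) - C_2te^(-3t) - 2C_2e^(-3t), x_2(t) = -2C_1e^(-3t) - 2C_2te^(-3t) - 3C_2e^(-3t)

Coefficient matrix A = [[-1, -1], [4, -5]].
Characteristic polynomial det(A - λI) = λ^2 + 6λ + 9 = 0.
Single eigenvalue λ = -3 with algebraic multiplicity 2.
Eigenvector v = (-1,-2); generalized eigenvector w with (A-λI)w=v is (-2,-3).
General solution: e^(-3t)[C_1·v + C_2·(t·v + w)].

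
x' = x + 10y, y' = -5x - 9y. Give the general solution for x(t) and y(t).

Coefficient matrix A = [[1, 10], [-5, -9]].
Characteristic polynomial det(A - λI) = λ^2 + 8λ + 41 = 0.
Eigenvalues λ = -4 ± 5i (complex conjugate pair).
For λ=-4+5i: an eigenvector is (1,-1) - i(-1,0) = (1 + i, -1).
A real fundamental pair from Re and Im of e^((-4+5i)t)v: X_1 = e^(-4t)(cos(5t)·(1,-1) + sin(5t)·(-1,0)), X_2 = e^(-4t)(sin(5t)·(1,-1) - cos(5t)·(-1,0)).
General solution: C_1X_1 + C_2X_2.

x(t) = -C_1e^(-4t)sin(5t) + C_1e^(-4t)cos(5t) + C_2e^(-4t)sin(5t) + C_2e^(-4t)cos(5t), y(t) = -C_1e^(-4t)cos(5t) - C_2e^(-4t)sin(5t)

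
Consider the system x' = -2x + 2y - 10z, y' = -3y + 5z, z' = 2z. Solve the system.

x(t) = -2c_1e^(-3t) + c_2e^(-2t) - 2c_3e^(2t), y(t) = c_1e^(-3t) + c_3e^(2t), z(t) = c_3e^(2t)

Coefficient matrix A = [[-2, 2, -10], [0, -3, 5], [0, 0, 2]].
det(A - λI) = 0 gives eigenvalues λ = -3, -2, 2.
For λ=-3: eigenvector (-2,1,0).
For λ=-2: eigenvector (1,0,0).
For λ=2: eigenvector (-2,1,1).
General solution: c_1e^(-3t)(-2,1,0) + c_2e^(-2t)(1,0,0) + c_3e^(2t)(-2,1,1).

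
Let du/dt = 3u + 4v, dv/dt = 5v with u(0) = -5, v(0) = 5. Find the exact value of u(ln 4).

A = [[3,4],[0,5]]; eigenvalues λ = 3, 5.
Eigenvectors: (-1,0) for λ=3, (-2,-1) for λ=5.
From the initial condition, c_1 = 15, c_2 = -5.
u(ln 4) = (15)(4^3)(-1) + (-5)(4^5)(-2) = 9280.

9280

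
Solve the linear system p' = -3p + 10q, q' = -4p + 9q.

Coefficient matrix A = [[-3, 10], [-4, 9]].
Characteristic polynomial det(A - λI) = λ^2 - 6λ + 13 = 0.
Eigenvalues λ = 3 ± 2i (complex conjugate pair).
For λ=3+2i: an eigenvector is (-1,-1) - i(-2,-1) = (-1 + 2i, -1 + i).
A real fundamental pair from Re and Im of e^((3+2i)t)v: X_1 = e^(3t)(cos(2t)·(-1,-1) + sin(2t)·(-2,-1)), X_2 = e^(3t)(sin(2t)·(-1,-1) - cos(2t)·(-2,-1)).
General solution: C_1X_1 + C_2X_2.

p(t) = -2C_1e^(3t)sin(2t) - C_1e^(3t)cos(2t) - C_2e^(3t)sin(2t) + 2C_2e^(3t)cos(2t), q(t) = -C_1e^(3t)sin(2t) - C_1e^(3t)cos(2t) - C_2e^(3t)sin(2t) + C_2e^(3t)cos(2t)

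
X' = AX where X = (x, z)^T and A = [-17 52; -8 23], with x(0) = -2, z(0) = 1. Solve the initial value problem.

Coefficient matrix A = [[-17, 52], [-8, 23]].
Characteristic polynomial det(A - λI) = λ^2 - 6λ + 25 = 0.
Eigenvalues λ = 3 ± 4i (complex conjugate pair).
For λ=3+4i: an eigenvector is (2,1) - i(3,1) = (2 - 3i, 1 - i).
A real fundamental pair from Re and Im of e^((3+4i)t)v: X_1 = e^(3t)(cos(4t)·(2,1) + sin(4t)·(3,1)), X_2 = e^(3t)(sin(4t)·(2,1) - cos(4t)·(3,1)).
General solution: K_1X_1 + K_2X_2.
Applying x(0)=-2, z(0)=1 gives K_1=5, K_2=4.

x(t) = 23e^(3t)sin(4t) - 2e^(3t)cos(4t), z(t) = 9e^(3t)sin(4t) + e^(3t)cos(4t)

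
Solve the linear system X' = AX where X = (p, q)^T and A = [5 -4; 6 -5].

p(t) = 2K_1e^(-t) + K_2e^(t), q(t) = 3K_1e^(-t) + K_2e^(t)

Coefficient matrix A = [[5, -4], [6, -5]].
Characteristic polynomial det(A - λI) = λ^2 - 1 = 0.
Eigenvalues λ = -1, 1.
For λ=-1: (A-λI) row 1 is [6, -4], so an eigenvector is (2, 3).
For λ=1: (A-λI) row 1 is [4, -4], so an eigenvector is (1, 1).
General solution: K_1e^(-t)(2,3) + K_2e^(t)(1,1).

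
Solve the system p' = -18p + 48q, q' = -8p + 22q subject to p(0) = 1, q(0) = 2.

p(t) = 10e^(6t) - 9e^(-2t), q(t) = 5e^(6t) - 3e^(-2t)

Coefficient matrix A = [[-18, 48], [-8, 22]].
Characteristic polynomial det(A - λI) = λ^2 - 4λ - 12 = 0.
Eigenvalues λ = -2, 6.
For λ=-2: (A-λI) row 1 is [-16, 48], so an eigenvector is (-3, -1).
For λ=6: (A-λI) row 1 is [-24, 48], so an eigenvector is (2, 1).
General solution: c_1e^(-2t)(-3,-1) + c_2e^(6t)(2,1).
Applying p(0)=1, q(0)=2 gives c_1=3, c_2=5.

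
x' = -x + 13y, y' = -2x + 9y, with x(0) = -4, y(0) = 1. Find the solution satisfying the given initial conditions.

Coefficient matrix A = [[-1, 13], [-2, 9]].
Characteristic polynomial det(A - λI) = λ^2 - 8λ + 17 = 0.
Eigenvalues λ = 4 ± i (complex conjugate pair).
For λ=4+i: an eigenvector is (-2,-1) - i(-3,-1) = (-2 + 3i, -1 + i).
A real fundamental pair from Re and Im of e^((4+i)t)v: X_1 = e^(4t)(cos(t)·(-2,-1) + sin(t)·(-3,-1)), X_2 = e^(4t)(sin(t)·(-2,-1) - cos(t)·(-3,-1)).
General solution: C_1X_1 + C_2X_2.
Applying x(0)=-4, y(0)=1 gives C_1=-7, C_2=-6.

x(t) = 33e^(4t)sin(t) - 4e^(4t)cos(t), y(t) = 13e^(4t)sin(t) + e^(4t)cos(t)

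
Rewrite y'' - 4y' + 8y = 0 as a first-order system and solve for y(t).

y(t) = K_1e^(2t)cos(2t) + K_2e^(2t)sin(2t)

Let x_1 = y, x_2 = y'. Then x_1' = x_2 and x_2' = -8x_1 + 4x_2.
A = [[0,1],[-8,4]]; det(A-λI) = λ^2 - 4λ + 8.
Eigenvalues λ = 2 ± 2i.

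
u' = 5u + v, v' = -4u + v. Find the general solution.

u(t) = -K_1e^(3t) - K_2te^(3t) - 2K_2e^(3t), v(t) = 2K_1e^(3t) + 2K_2te^(3t) + 3K_2e^(3t)

Coefficient matrix A = [[5, 1], [-4, 1]].
Characteristic polynomial det(A - λI) = λ^2 - 6λ + 9 = 0.
Single eigenvalue λ = 3 with algebraic multiplicity 2.
Eigenvector v = (-1,2); generalized eigenvector w with (A-λI)w=v is (-2,3).
General solution: e^(3t)[K_1·v + K_2·(t·v + w)].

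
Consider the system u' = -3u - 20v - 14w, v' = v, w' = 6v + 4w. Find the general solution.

u(t) = c_1e^(-3t) + 2c_2e^(t) - 2c_3e^(4t), v(t) = c_2e^(t), w(t) = -2c_2e^(t) + c_3e^(4t)

Coefficient matrix A = [[-3, -20, -14], [0, 1, 0], [0, 6, 4]].
det(A - λI) = 0 gives eigenvalues λ = -3, 1, 4.
For λ=-3: eigenvector (1,0,0).
For λ=1: eigenvector (2,1,-2).
For λ=4: eigenvector (-2,0,1).
General solution: c_1e^(-3t)(1,0,0) + c_2e^(t)(2,1,-2) + c_3e^(4t)(-2,0,1).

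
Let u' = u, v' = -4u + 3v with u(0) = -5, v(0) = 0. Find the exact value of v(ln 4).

600

A = [[1,0],[-4,3]]; eigenvalues λ = 3, 1.
Eigenvectors: (0,1) for λ=3, (1,2) for λ=1.
From the initial condition, c_1 = 10, c_2 = -5.
v(ln 4) = (10)(4^3)(1) + (-5)(4^1)(2) = 600.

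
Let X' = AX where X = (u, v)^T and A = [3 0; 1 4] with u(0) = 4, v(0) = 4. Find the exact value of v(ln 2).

96

A = [[3,0],[1,4]]; eigenvalues λ = 4, 3.
Eigenvectors: (0,-1) for λ=4, (-1,1) for λ=3.
From the initial condition, c_1 = -8, c_2 = -4.
v(ln 2) = (-8)(2^4)(-1) + (-4)(2^3)(1) = 96.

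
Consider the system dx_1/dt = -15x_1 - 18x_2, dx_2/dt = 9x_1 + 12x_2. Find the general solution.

Coefficient matrix A = [[-15, -18], [9, 12]].
Characteristic polynomial det(A - λI) = λ^2 + 3λ - 18 = 0.
Eigenvalues λ = 3, -6.
For λ=3: (A-λI) row 1 is [-18, -18], so an eigenvector is (1, -1).
For λ=-6: (A-λI) row 1 is [-9, -18], so an eigenvector is (2, -1).
General solution: K_1e^(3t)(1,-1) + K_2e^(-6t)(2,-1).

x_1(t) = K_1e^(3t) + 2K_2e^(-6t), x_2(t) = -K_1e^(3t) - K_2e^(-6t)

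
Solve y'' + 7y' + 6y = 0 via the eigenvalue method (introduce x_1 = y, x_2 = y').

y(t) = c_1e^(-t) + c_2e^(-6t)

Let x_1 = y, x_2 = y'. Then x_1' = x_2 and x_2' = -6x_1 - 7x_2.
A = [[0,1],[-6,-7]]; det(A-λI) = λ^2 + 7λ + 6.
Eigenvalues λ = -1, -6 with eigenvectors (1,-1), (1,-6).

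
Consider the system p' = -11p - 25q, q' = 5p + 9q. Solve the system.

p(t) = C_1e^(-t)sin(5t) + 2C_1e^(-t)cos(5t) + 2C_2e^(-t)sin(5t) - C_2e^(-t)cos(5t), q(t) = -C_1e^(-t)cos(5t) - C_2e^(-t)sin(5t)

Coefficient matrix A = [[-11, -25], [5, 9]].
Characteristic polynomial det(A - λI) = λ^2 + 2λ + 26 = 0.
Eigenvalues λ = -1 ± 5i (complex conjugate pair).
For λ=-1+5i: an eigenvector is (2,-1) - i(1,0) = (2 - i, -1).
A real fundamental pair from Re and Im of e^((-1+5i)t)v: X_1 = e^(-t)(cos(5t)·(2,-1) + sin(5t)·(1,0)), X_2 = e^(-t)(sin(5t)·(2,-1) - cos(5t)·(1,0)).
General solution: C_1X_1 + C_2X_2.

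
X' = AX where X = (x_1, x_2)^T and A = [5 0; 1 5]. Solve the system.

Coefficient matrix A = [[5, 0], [1, 5]].
Characteristic polynomial det(A - λI) = λ^2 - 10λ + 25 = 0.
Single eigenvalue λ = 5 with algebraic multiplicity 2.
Eigenvector v = (0,1); generalized eigenvector w with (A-λI)w=v is (1,3).
General solution: e^(5t)[K_1·v + K_2·(t·v + w)].

x_1(t) = K_2e^(5t), x_2(t) = K_1e^(5t) + K_2te^(5t) + 3K_2e^(5t)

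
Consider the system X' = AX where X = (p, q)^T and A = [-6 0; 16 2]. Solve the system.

Coefficient matrix A = [[-6, 0], [16, 2]].
Characteristic polynomial det(A - λI) = λ^2 + 4λ - 12 = 0.
Eigenvalues λ = -6, 2.
For λ=-6: (A-λI) row 2 is [16, 8], so an eigenvector is (-1, 2).
For λ=2: (A-λI) row 1 is [-8, 0], so an eigenvector is (0, -1).
General solution: C_1e^(-6t)(-1,2) + C_2e^(2t)(0,-1).

p(t) = -C_1e^(-6t), q(t) = 2C_1e^(-6t) - C_2e^(2t)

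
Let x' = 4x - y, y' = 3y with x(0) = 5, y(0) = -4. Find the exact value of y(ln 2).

A = [[4,-1],[0,3]]; eigenvalues λ = 3, 4.
Eigenvectors: (-1,-1) for λ=3, (1,0) for λ=4.
From the initial condition, c_1 = 4, c_2 = 9.
y(ln 2) = (4)(2^3)(-1) + (9)(2^4)(0) = -32.

-32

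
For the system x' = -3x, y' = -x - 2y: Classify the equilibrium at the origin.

A = [[-3,0],[-1,-2]]; det(A-λI) = λ^2 + 5λ + 6.
λ = -3, -2: both negative.

stable node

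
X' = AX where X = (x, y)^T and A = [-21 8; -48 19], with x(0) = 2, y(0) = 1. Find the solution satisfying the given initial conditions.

Coefficient matrix A = [[-21, 8], [-48, 19]].
Characteristic polynomial det(A - λI) = λ^2 + 2λ - 15 = 0.
Eigenvalues λ = -5, 3.
For λ=-5: (A-λI) row 1 is [-16, 8], so an eigenvector is (1, 2).
For λ=3: (A-λI) row 1 is [-24, 8], so an eigenvector is (-1, -3).
General solution: c_1e^(-5t)(1,2) + c_2e^(3t)(-1,-3).
Applying x(0)=2, y(0)=1 gives c_1=5, c_2=3.

x(t) = -3e^(3t) + 5e^(-5t), y(t) = -9e^(3t) + 10e^(-5t)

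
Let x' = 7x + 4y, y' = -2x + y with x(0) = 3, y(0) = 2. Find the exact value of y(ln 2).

A = [[7,4],[-2,1]]; eigenvalues λ = 5, 3.
Eigenvectors: (2,-1) for λ=5, (-1,1) for λ=3.
From the initial condition, c_1 = 5, c_2 = 7.
y(ln 2) = (5)(2^5)(-1) + (7)(2^3)(1) = -104.

-104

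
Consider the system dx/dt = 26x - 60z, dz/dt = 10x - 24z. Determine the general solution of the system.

x(t) = -2C_1e^(-4t) + 3C_2e^(6t), z(t) = -C_1e^(-4t) + C_2e^(6t)

Coefficient matrix A = [[26, -60], [10, -24]].
Characteristic polynomial det(A - λI) = λ^2 - 2λ - 24 = 0.
Eigenvalues λ = -4, 6.
For λ=-4: (A-λI) row 1 is [30, -60], so an eigenvector is (-2, -1).
For λ=6: (A-λI) row 1 is [20, -60], so an eigenvector is (3, 1).
General solution: C_1e^(-4t)(-2,-1) + C_2e^(6t)(3,1).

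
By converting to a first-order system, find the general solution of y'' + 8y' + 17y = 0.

y(t) = c_1e^(-4t)cos(t) + c_2e^(-4t)sin(t)

Let x_1 = y, x_2 = y'. Then x_1' = x_2 and x_2' = -17x_1 - 8x_2.
A = [[0,1],[-17,-8]]; det(A-λI) = λ^2 + 8λ + 17.
Eigenvalues λ = -4 ± i.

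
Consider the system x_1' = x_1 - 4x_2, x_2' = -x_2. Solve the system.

Coefficient matrix A = [[1, -4], [0, -1]].
Characteristic polynomial det(A - λI) = λ^2 - 1 = 0.
Eigenvalues λ = 1, -1.
For λ=1: (A-λI) row 1 is [0, -4], so an eigenvector is (1, 0).
For λ=-1: (A-λI) row 1 is [2, -4], so an eigenvector is (-2, -1).
General solution: c_1e^(t)(1,0) + c_2e^(-t)(-2,-1).

x_1(t) = c_1e^(t) - 2c_2e^(-t), x_2(t) = -c_2e^(-t)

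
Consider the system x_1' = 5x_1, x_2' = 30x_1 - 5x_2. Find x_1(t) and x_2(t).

x_1(t) = c_2e^(5t), x_2(t) = -c_1e^(-5t) + 3c_2e^(5t)

Coefficient matrix A = [[5, 0], [30, -5]].
Characteristic polynomial det(A - λI) = λ^2 - 25 = 0.
Eigenvalues λ = -5, 5.
For λ=-5: (A-λI) row 1 is [10, 0], so an eigenvector is (0, -1).
For λ=5: (A-λI) row 2 is [30, -10], so an eigenvector is (1, 3).
General solution: c_1e^(-5t)(0,-1) + c_2e^(5t)(1,3).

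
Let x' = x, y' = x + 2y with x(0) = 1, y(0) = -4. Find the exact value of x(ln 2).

A = [[1,0],[1,2]]; eigenvalues λ = 2, 1.
Eigenvectors: (0,1) for λ=2, (1,-1) for λ=1.
From the initial condition, c_1 = -3, c_2 = 1.
x(ln 2) = (-3)(2^2)(0) + (1)(2^1)(1) = 2.

2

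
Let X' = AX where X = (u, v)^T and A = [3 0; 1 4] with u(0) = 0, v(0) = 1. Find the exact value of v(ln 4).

A = [[3,0],[1,4]]; eigenvalues λ = 3, 4.
Eigenvectors: (1,-1) for λ=3, (0,-1) for λ=4.
From the initial condition, c_1 = 0, c_2 = -1.
v(ln 4) = (0)(4^3)(-1) + (-1)(4^4)(-1) = 256.

256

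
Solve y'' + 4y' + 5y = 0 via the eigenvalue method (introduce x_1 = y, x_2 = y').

y(t) = c_1e^(-2t)cos(t) + c_2e^(-2t)sin(t)

Let x_1 = y, x_2 = y'. Then x_1' = x_2 and x_2' = -5x_1 - 4x_2.
A = [[0,1],[-5,-4]]; det(A-λI) = λ^2 + 4λ + 5.
Eigenvalues λ = -2 ± i.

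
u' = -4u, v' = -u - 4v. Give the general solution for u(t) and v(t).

Coefficient matrix A = [[-4, 0], [-1, -4]].
Characteristic polynomial det(A - λI) = λ^2 + 8λ + 16 = 0.
Single eigenvalue λ = -4 with algebraic multiplicity 2.
Eigenvector v = (0,-1); generalized eigenvector w with (A-λI)w=v is (1,0).
General solution: e^(-4t)[K_1·v + K_2·(t·v + w)].

u(t) = K_2e^(-4t), v(t) = -K_1e^(-4t) - K_2te^(-4t)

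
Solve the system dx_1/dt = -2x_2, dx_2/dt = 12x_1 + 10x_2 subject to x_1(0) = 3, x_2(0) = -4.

x_1(t) = -2e^(6t) + 5e^(4t), x_2(t) = 6e^(6t) - 10e^(4t)

Coefficient matrix A = [[0, -2], [12, 10]].
Characteristic polynomial det(A - λI) = λ^2 - 10λ + 24 = 0.
Eigenvalues λ = 4, 6.
For λ=4: (A-λI) row 1 is [-4, -2], so an eigenvector is (-1, 2).
For λ=6: (A-λI) row 1 is [-6, -2], so an eigenvector is (1, -3).
General solution: c_1e^(4t)(-1,2) + c_2e^(6t)(1,-3).
Applying x_1(0)=3, x_2(0)=-4 gives c_1=-5, c_2=-2.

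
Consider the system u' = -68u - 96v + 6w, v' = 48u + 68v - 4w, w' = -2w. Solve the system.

u(t) = 3c_1e^(-2t) + 4c_2e^(4t) - 3c_3e^(-4t), v(t) = -2c_1e^(-2t) - 3c_2e^(4t) + 2c_3e^(-4t), w(t) = c_1e^(-2t)

Coefficient matrix A = [[-68, -96, 6], [48, 68, -4], [0, 0, -2]].
det(A - λI) = 0 gives eigenvalues λ = -2, 4, -4.
For λ=-2: eigenvector (3,-2,1).
For λ=4: eigenvector (4,-3,0).
For λ=-4: eigenvector (-3,2,0).
General solution: c_1e^(-2t)(3,-2,1) + c_2e^(4t)(4,-3,0) + c_3e^(-4t)(-3,2,0).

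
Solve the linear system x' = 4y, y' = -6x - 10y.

Coefficient matrix A = [[0, 4], [-6, -10]].
Characteristic polynomial det(A - λI) = λ^2 + 10λ + 24 = 0.
Eigenvalues λ = -4, -6.
For λ=-4: (A-λI) row 1 is [4, 4], so an eigenvector is (1, -1).
For λ=-6: (A-λI) row 1 is [6, 4], so an eigenvector is (-2, 3).
General solution: C_1e^(-4t)(1,-1) + C_2e^(-6t)(-2,3).

x(t) = C_1e^(-4t) - 2C_2e^(-6t), y(t) = -C_1e^(-4t) + 3C_2e^(-6t)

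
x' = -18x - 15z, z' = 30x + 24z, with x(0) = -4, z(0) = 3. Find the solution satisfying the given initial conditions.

Coefficient matrix A = [[-18, -15], [30, 24]].
Characteristic polynomial det(A - λI) = λ^2 - 6λ + 18 = 0.
Eigenvalues λ = 3 ± 3i (complex conjugate pair).
For λ=3+3i: an eigenvector is (-1,1) - i(2,-3) = (-1 - 2i, 1 + 3i).
A real fundamental pair from Re and Im of e^((3+3i)t)v: X_1 = e^(3t)(cos(3t)·(-1,1) + sin(3t)·(2,-3)), X_2 = e^(3t)(sin(3t)·(-1,1) - cos(3t)·(2,-3)).
General solution: c_1X_1 + c_2X_2.
Applying x(0)=-4, z(0)=3 gives c_1=6, c_2=-1.

x(t) = 13e^(3t)sin(3t) - 4e^(3t)cos(3t), z(t) = -19e^(3t)sin(3t) + 3e^(3t)cos(3t)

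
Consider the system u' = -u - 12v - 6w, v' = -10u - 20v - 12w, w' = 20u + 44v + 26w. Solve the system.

Coefficient matrix A = [[-1, -12, -6], [-10, -20, -12], [20, 44, 26]].
det(A - λI) = 0 gives eigenvalues λ = -1, 4, 2.
For λ=-1: eigenvector (1,2,-4).
For λ=4: eigenvector (0,1,-2).
For λ=2: eigenvector (-2,-4,9).
General solution: C_1e^(-t)(1,2,-4) + C_2e^(4t)(0,1,-2) + C_3e^(2t)(-2,-4,9).

u(t) = C_1e^(-t) - 2C_3e^(2t), v(t) = 2C_1e^(-t) + C_2e^(4t) - 4C_3e^(2t), w(t) = -4C_1e^(-t) - 2C_2e^(4t) + 9C_3e^(2t)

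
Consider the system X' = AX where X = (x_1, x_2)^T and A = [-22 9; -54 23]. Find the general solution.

Coefficient matrix A = [[-22, 9], [-54, 23]].
Characteristic polynomial det(A - λI) = λ^2 - λ - 20 = 0.
Eigenvalues λ = -4, 5.
For λ=-4: (A-λI) row 1 is [-18, 9], so an eigenvector is (1, 2).
For λ=5: (A-λI) row 1 is [-27, 9], so an eigenvector is (1, 3).
General solution: K_1e^(-4t)(1,2) + K_2e^(5t)(1,3).

x_1(t) = K_1e^(-4t) + K_2e^(5t), x_2(t) = 2K_1e^(-4t) + 3K_2e^(5t)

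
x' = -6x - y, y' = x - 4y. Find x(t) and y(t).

x(t) = C_1e^(-5t) + C_2te^(-5t) - 2C_2e^(-5t), y(t) = -C_1e^(-5t) - C_2te^(-5t) + C_2e^(-5t)

Coefficient matrix A = [[-6, -1], [1, -4]].
Characteristic polynomial det(A - λI) = λ^2 + 10λ + 25 = 0.
Single eigenvalue λ = -5 with algebraic multiplicity 2.
Eigenvector v = (1,-1); generalized eigenvector w with (A-λI)w=v is (-2,1).
General solution: e^(-5t)[C_1·v + C_2·(t·v + w)].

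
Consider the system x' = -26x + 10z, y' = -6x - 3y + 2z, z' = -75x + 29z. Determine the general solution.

Coefficient matrix A = [[-26, 0, 10], [-6, -3, 2], [-75, 0, 29]].
det(A - λI) = 0 gives eigenvalues λ = -1, -3, 4.
For λ=-1: eigenvector (2,-1,5).
For λ=-3: eigenvector (0,1,0).
For λ=4: eigenvector (1,0,3).
General solution: C_1e^(-t)(2,-1,5) + C_2e^(-3t)(0,1,0) + C_3e^(4t)(1,0,3).

x(t) = 2C_1e^(-t) + C_3e^(4t), y(t) = -C_1e^(-t) + C_2e^(-3t), z(t) = 5C_1e^(-t) + 3C_3e^(4t)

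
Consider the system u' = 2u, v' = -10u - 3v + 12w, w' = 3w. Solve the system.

u(t) = K_1e^(2t), v(t) = -2K_1e^(2t) + K_2e^(-3t) + 2K_3e^(3t), w(t) = K_3e^(3t)

Coefficient matrix A = [[2, 0, 0], [-10, -3, 12], [0, 0, 3]].
det(A - λI) = 0 gives eigenvalues λ = 2, -3, 3.
For λ=2: eigenvector (1,-2,0).
For λ=-3: eigenvector (0,1,0).
For λ=3: eigenvector (0,2,1).
General solution: K_1e^(2t)(1,-2,0) + K_2e^(-3t)(0,1,0) + K_3e^(3t)(0,2,1).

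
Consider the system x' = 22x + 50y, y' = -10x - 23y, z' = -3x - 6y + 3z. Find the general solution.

Coefficient matrix A = [[22, 50, 0], [-10, -23, 0], [-3, -6, 3]].
det(A - λI) = 0 gives eigenvalues λ = 2, -3, 3.
For λ=2: eigenvector (5,-2,3).
For λ=-3: eigenvector (-2,1,0).
For λ=3: eigenvector (0,0,1).
General solution: C_1e^(2t)(5,-2,3) + C_2e^(-3t)(-2,1,0) + C_3e^(3t)(0,0,1).

x(t) = 5C_1e^(2t) - 2C_2e^(-3t), y(t) = -2C_1e^(2t) + C_2e^(-3t), z(t) = 3C_1e^(2t) + C_3e^(3t)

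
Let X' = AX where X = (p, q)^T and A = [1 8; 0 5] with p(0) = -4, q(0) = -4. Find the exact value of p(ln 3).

-1932

A = [[1,8],[0,5]]; eigenvalues λ = 5, 1.
Eigenvectors: (2,1) for λ=5, (-1,0) for λ=1.
From the initial condition, c_1 = -4, c_2 = -4.
p(ln 3) = (-4)(3^5)(2) + (-4)(3^1)(-1) = -1932.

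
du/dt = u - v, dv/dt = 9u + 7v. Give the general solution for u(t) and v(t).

Coefficient matrix A = [[1, -1], [9, 7]].
Characteristic polynomial det(A - λI) = λ^2 - 8λ + 16 = 0.
Single eigenvalue λ = 4 with algebraic multiplicity 2.
Eigenvector v = (-1,3); generalized eigenvector w with (A-λI)w=v is (0,1).
General solution: e^(4t)[C_1·v + C_2·(t·v + w)].

u(t) = -C_1e^(4t) - C_2te^(4t), v(t) = 3C_1e^(4t) + 3C_2te^(4t) + C_2e^(4t)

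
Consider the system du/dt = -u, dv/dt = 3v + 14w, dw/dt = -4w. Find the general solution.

Coefficient matrix A = [[-1, 0, 0], [0, 3, 14], [0, 0, -4]].
det(A - λI) = 0 gives eigenvalues λ = -1, 3, -4.
For λ=-1: eigenvector (1,0,0).
For λ=3: eigenvector (0,1,0).
For λ=-4: eigenvector (0,-2,1).
General solution: c_1e^(-t)(1,0,0) + c_2e^(3t)(0,1,0) + c_3e^(-4t)(0,-2,1).

u(t) = c_1e^(-t), v(t) = c_2e^(3t) - 2c_3e^(-4t), w(t) = c_3e^(-4t)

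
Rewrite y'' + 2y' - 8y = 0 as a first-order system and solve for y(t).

y(t) = K_1e^(-4t) + K_2e^(2t)

Let x_1 = y, x_2 = y'. Then x_1' = x_2 and x_2' = 8x_1 - 2x_2.
A = [[0,1],[8,-2]]; det(A-λI) = λ^2 + 2λ - 8.
Eigenvalues λ = -4, 2 with eigenvectors (1,-4), (1,2).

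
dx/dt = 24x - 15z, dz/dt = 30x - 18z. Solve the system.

Coefficient matrix A = [[24, -15], [30, -18]].
Characteristic polynomial det(A - λI) = λ^2 - 6λ + 18 = 0.
Eigenvalues λ = 3 ± 3i (complex conjugate pair).
For λ=3+3i: an eigenvector is (2,3) - i(-1,-1) = (2 + i, 3 + i).
A real fundamental pair from Re and Im of e^((3+3i)t)v: X_1 = e^(3t)(cos(3t)·(2,3) + sin(3t)·(-1,-1)), X_2 = e^(3t)(sin(3t)·(2,3) - cos(3t)·(-1,-1)).
General solution: c_1X_1 + c_2X_2.

x(t) = -c_1e^(3t)sin(3t) + 2c_1e^(3t)cos(3t) + 2c_2e^(3t)sin(3t) + c_2e^(3t)cos(3t), z(t) = -c_1e^(3t)sin(3t) + 3c_1e^(3t)cos(3t) + 3c_2e^(3t)sin(3t) + c_2e^(3t)cos(3t)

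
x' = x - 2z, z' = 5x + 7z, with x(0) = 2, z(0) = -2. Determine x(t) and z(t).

Coefficient matrix A = [[1, -2], [5, 7]].
Characteristic polynomial det(A - λI) = λ^2 - 8λ + 17 = 0.
Eigenvalues λ = 4 ± i (complex conjugate pair).
For λ=4+i: an eigenvector is (1,-1) - i(-1,2) = (1 + i, -1 - 2i).
A real fundamental pair from Re and Im of e^((4+i)t)v: X_1 = e^(4t)(cos(t)·(1,-1) + sin(t)·(-1,2)), X_2 = e^(4t)(sin(t)·(1,-1) - cos(t)·(-1,2)).
General solution: C_1X_1 + C_2X_2.
Applying x(0)=2, z(0)=-2 gives C_1=2, C_2=0.

x(t) = -2e^(4t)sin(t) + 2e^(4t)cos(t), z(t) = 4e^(4t)sin(t) - 2e^(4t)cos(t)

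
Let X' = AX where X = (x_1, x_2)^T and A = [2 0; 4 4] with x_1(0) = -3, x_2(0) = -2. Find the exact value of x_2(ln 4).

A = [[2,0],[4,4]]; eigenvalues λ = 4, 2.
Eigenvectors: (0,1) for λ=4, (-1,2) for λ=2.
From the initial condition, c_1 = -8, c_2 = 3.
x_2(ln 4) = (-8)(4^4)(1) + (3)(4^2)(2) = -1952.

-1952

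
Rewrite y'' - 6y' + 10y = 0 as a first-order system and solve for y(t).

y(t) = c_1e^(3t)cos(t) + c_2e^(3t)sin(t)

Let x_1 = y, x_2 = y'. Then x_1' = x_2 and x_2' = -10x_1 + 6x_2.
A = [[0,1],[-10,6]]; det(A-λI) = λ^2 - 6λ + 10.
Eigenvalues λ = 3 ± i.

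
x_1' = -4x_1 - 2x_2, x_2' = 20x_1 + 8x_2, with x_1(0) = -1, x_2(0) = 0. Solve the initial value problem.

x_1(t) = 3e^(2t)sin(2t) - e^(2t)cos(2t), x_2(t) = -10e^(2t)sin(2t)

Coefficient matrix A = [[-4, -2], [20, 8]].
Characteristic polynomial det(A - λI) = λ^2 - 4λ + 8 = 0.
Eigenvalues λ = 2 ± 2i (complex conjugate pair).
For λ=2+2i: an eigenvector is (-1,3) - i(0,-1) = (-1, 3 + i).
A real fundamental pair from Re and Im of e^((2+2i)t)v: X_1 = e^(2t)(cos(2t)·(-1,3) + sin(2t)·(0,-1)), X_2 = e^(2t)(sin(2t)·(-1,3) - cos(2t)·(0,-1)).
General solution: C_1X_1 + C_2X_2.
Applying x_1(0)=-1, x_2(0)=0 gives C_1=1, C_2=-3.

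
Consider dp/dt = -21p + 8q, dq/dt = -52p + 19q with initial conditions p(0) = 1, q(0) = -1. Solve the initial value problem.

p(t) = -7e^(-t)sin(4t) + e^(-t)cos(4t), q(t) = -18e^(-t)sin(4t) - e^(-t)cos(4t)

Coefficient matrix A = [[-21, 8], [-52, 19]].
Characteristic polynomial det(A - λI) = λ^2 + 2λ + 17 = 0.
Eigenvalues λ = -1 ± 4i (complex conjugate pair).
For λ=-1+4i: an eigenvector is (-1,-2) - i(1,3) = (-1 - i, -2 - 3i).
A real fundamental pair from Re and Im of e^((-1+4i)t)v: X_1 = e^(-t)(cos(4t)·(-1,-2) + sin(4t)·(1,3)), X_2 = e^(-t)(sin(4t)·(-1,-2) - cos(4t)·(1,3)).
General solution: K_1X_1 + K_2X_2.
Applying p(0)=1, q(0)=-1 gives K_1=-4, K_2=3.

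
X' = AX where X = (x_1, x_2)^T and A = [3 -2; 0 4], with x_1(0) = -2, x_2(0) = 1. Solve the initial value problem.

x_1(t) = -2e^(4t), x_2(t) = e^(4t)

Coefficient matrix A = [[3, -2], [0, 4]].
Characteristic polynomial det(A - λI) = λ^2 - 7λ + 12 = 0.
Eigenvalues λ = 3, 4.
For λ=3: (A-λI) row 1 is [0, -2], so an eigenvector is (-1, 0).
For λ=4: (A-λI) row 1 is [-1, -2], so an eigenvector is (-2, 1).
General solution: c_1e^(3t)(-1,0) + c_2e^(4t)(-2,1).
Applying x_1(0)=-2, x_2(0)=1 gives c_1=0, c_2=1.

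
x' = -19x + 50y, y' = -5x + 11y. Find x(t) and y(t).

x(t) = -C_1e^(-4t)sin(5t) - 3C_1e^(-4t)cos(5t) - 3C_2e^(-4t)sin(5t) + C_2e^(-4t)cos(5t), y(t) = -C_1e^(-4t)cos(5t) - C_2e^(-4t)sin(5t)

Coefficient matrix A = [[-19, 50], [-5, 11]].
Characteristic polynomial det(A - λI) = λ^2 + 8λ + 41 = 0.
Eigenvalues λ = -4 ± 5i (complex conjugate pair).
For λ=-4+5i: an eigenvector is (-3,-1) - i(-1,0) = (-3 + i, -1).
A real fundamental pair from Re and Im of e^((-4+5i)t)v: X_1 = e^(-4t)(cos(5t)·(-3,-1) + sin(5t)·(-1,0)), X_2 = e^(-4t)(sin(5t)·(-3,-1) - cos(5t)·(-1,0)).
General solution: C_1X_1 + C_2X_2.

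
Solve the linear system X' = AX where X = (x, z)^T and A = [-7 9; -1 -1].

Coefficient matrix A = [[-7, 9], [-1, -1]].
Characteristic polynomial det(A - λI) = λ^2 + 8λ + 16 = 0.
Single eigenvalue λ = -4 with algebraic multiplicity 2.
Eigenvector v = (-3,-1); generalized eigenvector w with (A-λI)w=v is (1,0).
General solution: e^(-4t)[C_1·v + C_2·(t·v + w)].

x(t) = -3C_1e^(-4t) - 3C_2te^(-4t) + C_2e^(-4t), z(t) = -C_1e^(-4t) - C_2te^(-4t)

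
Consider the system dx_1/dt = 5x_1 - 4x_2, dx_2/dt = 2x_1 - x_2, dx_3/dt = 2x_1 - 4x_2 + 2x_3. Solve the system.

Coefficient matrix A = [[5, -4, 0], [2, -1, 0], [2, -4, 2]].
det(A - λI) = 0 gives eigenvalues λ = 1, 3, 2.
For λ=1: eigenvector (1,1,2).
For λ=3: eigenvector (2,1,0).
For λ=2: eigenvector (0,0,1).
General solution: K_1e^(t)(1,1,2) + K_2e^(3t)(2,1,0) + K_3e^(2t)(0,0,1).

x_1(t) = K_1e^(t) + 2K_2e^(3t), x_2(t) = K_1e^(t) + K_2e^(3t), x_3(t) = 2K_1e^(t) + K_3e^(2t)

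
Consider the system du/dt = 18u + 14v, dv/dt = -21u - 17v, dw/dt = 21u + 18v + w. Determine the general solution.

Coefficient matrix A = [[18, 14, 0], [-21, -17, 0], [21, 18, 1]].
det(A - λI) = 0 gives eigenvalues λ = 4, -3, 1.
For λ=4: eigenvector (1,-1,1).
For λ=-3: eigenvector (-2,3,-3).
For λ=1: eigenvector (0,0,1).
General solution: C_1e^(4t)(1,-1,1) + C_2e^(-3t)(-2,3,-3) + C_3e^(t)(0,0,1).

u(t) = C_1e^(4t) - 2C_2e^(-3t), v(t) = -C_1e^(4t) + 3C_2e^(-3t), w(t) = C_1e^(4t) - 3C_2e^(-3t) + C_3e^(t)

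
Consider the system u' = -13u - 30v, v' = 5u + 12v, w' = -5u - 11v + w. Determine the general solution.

Coefficient matrix A = [[-13, -30, 0], [5, 12, 0], [-5, -11, 1]].
det(A - λI) = 0 gives eigenvalues λ = -3, 1, 2.
For λ=-3: eigenvector (3,-1,1).
For λ=1: eigenvector (0,0,1).
For λ=2: eigenvector (-2,1,-1).
General solution: c_1e^(-3t)(3,-1,1) + c_2e^(t)(0,0,1) + c_3e^(2t)(-2,1,-1).

u(t) = 3c_1e^(-3t) - 2c_3e^(2t), v(t) = -c_1e^(-3t) + c_3e^(2t), w(t) = c_1e^(-3t) + c_2e^(t) - c_3e^(2t)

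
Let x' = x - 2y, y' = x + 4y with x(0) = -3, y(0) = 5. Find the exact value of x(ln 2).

A = [[1,-2],[1,4]]; eigenvalues λ = 2, 3.
Eigenvectors: (-2,1) for λ=2, (1,-1) for λ=3.
From the initial condition, c_1 = -2, c_2 = -7.
x(ln 2) = (-2)(2^2)(-2) + (-7)(2^3)(1) = -40.

-40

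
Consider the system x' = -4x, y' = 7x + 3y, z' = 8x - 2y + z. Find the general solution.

Coefficient matrix A = [[-4, 0, 0], [7, 3, 0], [8, -2, 1]].
det(A - λI) = 0 gives eigenvalues λ = -4, 3, 1.
For λ=-4: eigenvector (1,-1,-2).
For λ=3: eigenvector (0,1,-1).
For λ=1: eigenvector (0,0,1).
General solution: C_1e^(-4t)(1,-1,-2) + C_2e^(3t)(0,1,-1) + C_3e^(t)(0,0,1).

x(t) = C_1e^(-4t), y(t) = -C_1e^(-4t) + C_2e^(3t), z(t) = -2C_1e^(-4t) - C_2e^(3t) + C_3e^(t)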